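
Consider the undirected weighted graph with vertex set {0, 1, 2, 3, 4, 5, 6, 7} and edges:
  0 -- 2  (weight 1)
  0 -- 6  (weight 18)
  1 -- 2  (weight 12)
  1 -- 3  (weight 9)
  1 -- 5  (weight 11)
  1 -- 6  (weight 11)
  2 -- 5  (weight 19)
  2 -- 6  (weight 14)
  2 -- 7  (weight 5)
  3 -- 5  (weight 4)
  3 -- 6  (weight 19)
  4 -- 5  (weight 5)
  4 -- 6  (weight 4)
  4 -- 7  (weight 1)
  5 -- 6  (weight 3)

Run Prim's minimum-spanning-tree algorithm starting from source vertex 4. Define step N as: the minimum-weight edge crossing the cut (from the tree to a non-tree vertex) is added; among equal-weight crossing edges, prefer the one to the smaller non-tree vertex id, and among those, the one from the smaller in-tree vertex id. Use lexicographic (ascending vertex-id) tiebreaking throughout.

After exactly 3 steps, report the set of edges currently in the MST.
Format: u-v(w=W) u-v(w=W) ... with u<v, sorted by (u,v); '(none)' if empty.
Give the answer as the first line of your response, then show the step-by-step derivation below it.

4-6(w=4) 4-7(w=1) 5-6(w=3)

step 1: add edge 4-7 (w=1); MST = {4-7(w=1)}
step 2: add edge 4-6 (w=4); MST = {4-6(w=4) 4-7(w=1)}
step 3: add edge 5-6 (w=3); MST = {4-6(w=4) 4-7(w=1) 5-6(w=3)}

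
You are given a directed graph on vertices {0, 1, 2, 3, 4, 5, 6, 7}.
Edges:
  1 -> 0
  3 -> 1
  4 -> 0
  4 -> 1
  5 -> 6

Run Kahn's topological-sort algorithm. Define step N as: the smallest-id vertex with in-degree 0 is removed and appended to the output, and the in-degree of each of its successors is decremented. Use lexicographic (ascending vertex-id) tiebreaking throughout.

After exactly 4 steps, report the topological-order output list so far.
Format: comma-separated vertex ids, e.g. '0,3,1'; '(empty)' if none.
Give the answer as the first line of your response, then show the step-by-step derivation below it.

2,3,4,1

step 1: output 2; order=[2]; indeg=(2,2,0,0,0,0,1,0)
step 2: output 3; order=[2,3]; indeg=(2,1,0,0,0,0,1,0)
step 3: output 4; order=[2,3,4]; indeg=(1,0,0,0,0,0,1,0)
step 4: output 1; order=[2,3,4,1]; indeg=(0,0,0,0,0,0,1,0)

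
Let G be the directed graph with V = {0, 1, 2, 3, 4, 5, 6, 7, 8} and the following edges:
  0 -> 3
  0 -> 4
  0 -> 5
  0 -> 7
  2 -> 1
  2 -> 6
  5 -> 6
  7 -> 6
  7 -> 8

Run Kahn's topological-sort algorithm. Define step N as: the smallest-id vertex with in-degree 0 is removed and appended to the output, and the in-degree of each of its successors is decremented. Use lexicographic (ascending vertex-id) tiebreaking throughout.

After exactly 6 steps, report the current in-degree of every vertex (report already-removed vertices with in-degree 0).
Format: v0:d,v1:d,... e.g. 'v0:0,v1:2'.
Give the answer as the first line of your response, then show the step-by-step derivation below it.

v0:0,v1:0,v2:0,v3:0,v4:0,v5:0,v6:1,v7:0,v8:1

step 1: output 0; order=[0]; indeg=(0,1,0,0,0,0,3,0,1)
step 2: output 2; order=[0,2]; indeg=(0,0,0,0,0,0,2,0,1)
step 3: output 1; order=[0,2,1]; indeg=(0,0,0,0,0,0,2,0,1)
step 4: output 3; order=[0,2,1,3]; indeg=(0,0,0,0,0,0,2,0,1)
step 5: output 4; order=[0,2,1,3,4]; indeg=(0,0,0,0,0,0,2,0,1)
step 6: output 5; order=[0,2,1,3,4,5]; indeg=(0,0,0,0,0,0,1,0,1)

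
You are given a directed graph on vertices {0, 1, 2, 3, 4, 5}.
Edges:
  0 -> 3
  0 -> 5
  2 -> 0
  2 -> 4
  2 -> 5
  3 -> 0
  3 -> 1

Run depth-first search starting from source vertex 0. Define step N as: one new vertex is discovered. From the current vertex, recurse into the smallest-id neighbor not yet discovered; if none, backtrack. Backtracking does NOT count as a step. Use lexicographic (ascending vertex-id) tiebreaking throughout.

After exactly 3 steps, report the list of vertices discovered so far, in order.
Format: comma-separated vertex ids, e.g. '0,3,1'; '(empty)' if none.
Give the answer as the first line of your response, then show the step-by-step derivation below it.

0,3,1

step 1: discover 0; path=0; order=0
step 2: discover 3; path=0>3; order=0,3
step 3: discover 1; path=0>3>1; order=0,3,1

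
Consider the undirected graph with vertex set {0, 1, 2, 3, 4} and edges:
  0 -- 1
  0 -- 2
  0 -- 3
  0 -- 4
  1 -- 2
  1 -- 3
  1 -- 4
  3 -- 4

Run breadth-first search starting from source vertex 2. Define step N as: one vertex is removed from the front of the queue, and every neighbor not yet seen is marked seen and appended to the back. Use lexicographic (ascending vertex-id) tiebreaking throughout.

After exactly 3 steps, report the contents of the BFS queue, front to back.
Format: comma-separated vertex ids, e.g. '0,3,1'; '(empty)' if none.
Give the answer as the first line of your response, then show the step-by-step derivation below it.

3,4

step 1: dequeue 2; queue=[0,1]; order=2
step 2: dequeue 0; queue=[1,3,4]; order=2,0
step 3: dequeue 1; queue=[3,4]; order=2,0,1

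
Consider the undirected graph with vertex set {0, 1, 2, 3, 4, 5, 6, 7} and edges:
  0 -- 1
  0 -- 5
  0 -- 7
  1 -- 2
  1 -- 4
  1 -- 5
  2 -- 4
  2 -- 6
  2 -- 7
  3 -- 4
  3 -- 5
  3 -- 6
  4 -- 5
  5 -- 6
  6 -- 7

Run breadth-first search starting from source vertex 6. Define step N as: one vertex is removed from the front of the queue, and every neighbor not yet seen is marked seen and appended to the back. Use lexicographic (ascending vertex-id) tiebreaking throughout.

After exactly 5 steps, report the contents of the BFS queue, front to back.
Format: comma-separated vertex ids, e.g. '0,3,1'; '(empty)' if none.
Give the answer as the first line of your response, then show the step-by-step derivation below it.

1,4,0

step 1: dequeue 6; queue=[2,3,5,7]; order=6
step 2: dequeue 2; queue=[3,5,7,1,4]; order=6,2
step 3: dequeue 3; queue=[5,7,1,4]; order=6,2,3
step 4: dequeue 5; queue=[7,1,4,0]; order=6,2,3,5
step 5: dequeue 7; queue=[1,4,0]; order=6,2,3,5,7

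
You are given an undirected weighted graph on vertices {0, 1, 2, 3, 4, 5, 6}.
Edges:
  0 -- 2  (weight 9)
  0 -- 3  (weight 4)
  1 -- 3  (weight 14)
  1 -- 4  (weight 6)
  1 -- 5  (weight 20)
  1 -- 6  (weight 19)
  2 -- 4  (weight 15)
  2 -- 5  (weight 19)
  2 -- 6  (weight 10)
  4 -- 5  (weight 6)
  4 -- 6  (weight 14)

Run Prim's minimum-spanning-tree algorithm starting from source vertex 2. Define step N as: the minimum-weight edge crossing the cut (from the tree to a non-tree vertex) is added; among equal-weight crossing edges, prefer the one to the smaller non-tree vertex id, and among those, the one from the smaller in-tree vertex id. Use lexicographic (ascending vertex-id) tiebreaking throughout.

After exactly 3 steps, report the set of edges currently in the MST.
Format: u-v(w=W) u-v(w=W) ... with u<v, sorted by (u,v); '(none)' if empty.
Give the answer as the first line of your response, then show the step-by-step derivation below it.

0-2(w=9) 0-3(w=4) 2-6(w=10)

step 1: add edge 0-2 (w=9); MST = {0-2(w=9)}
step 2: add edge 0-3 (w=4); MST = {0-2(w=9) 0-3(w=4)}
step 3: add edge 2-6 (w=10); MST = {0-2(w=9) 0-3(w=4) 2-6(w=10)}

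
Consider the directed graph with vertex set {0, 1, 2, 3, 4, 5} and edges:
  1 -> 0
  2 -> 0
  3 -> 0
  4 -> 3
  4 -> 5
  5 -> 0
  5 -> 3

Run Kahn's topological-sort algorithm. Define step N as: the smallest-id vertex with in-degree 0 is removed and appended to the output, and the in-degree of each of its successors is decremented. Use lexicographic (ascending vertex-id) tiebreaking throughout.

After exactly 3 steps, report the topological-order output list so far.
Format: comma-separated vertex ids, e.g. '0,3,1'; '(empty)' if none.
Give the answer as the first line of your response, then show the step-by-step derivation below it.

1,2,4

step 1: output 1; order=[1]; indeg=(3,0,0,2,0,1)
step 2: output 2; order=[1,2]; indeg=(2,0,0,2,0,1)
step 3: output 4; order=[1,2,4]; indeg=(2,0,0,1,0,0)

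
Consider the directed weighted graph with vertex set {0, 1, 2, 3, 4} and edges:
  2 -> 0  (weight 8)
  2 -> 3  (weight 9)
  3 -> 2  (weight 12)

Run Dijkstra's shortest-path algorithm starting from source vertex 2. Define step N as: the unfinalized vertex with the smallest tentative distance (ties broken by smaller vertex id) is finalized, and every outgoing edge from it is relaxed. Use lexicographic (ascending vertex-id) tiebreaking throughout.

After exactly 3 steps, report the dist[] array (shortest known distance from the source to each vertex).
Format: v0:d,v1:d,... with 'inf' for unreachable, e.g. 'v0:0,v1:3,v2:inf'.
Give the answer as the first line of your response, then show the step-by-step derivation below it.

v0:8,v1:inf,v2:0,v3:9,v4:inf

step 1: dist = v0:8,v1:inf,v2:0,v3:9,v4:inf
step 2: dist = v0:8,v1:inf,v2:0,v3:9,v4:inf
step 3: dist = v0:8,v1:inf,v2:0,v3:9,v4:inf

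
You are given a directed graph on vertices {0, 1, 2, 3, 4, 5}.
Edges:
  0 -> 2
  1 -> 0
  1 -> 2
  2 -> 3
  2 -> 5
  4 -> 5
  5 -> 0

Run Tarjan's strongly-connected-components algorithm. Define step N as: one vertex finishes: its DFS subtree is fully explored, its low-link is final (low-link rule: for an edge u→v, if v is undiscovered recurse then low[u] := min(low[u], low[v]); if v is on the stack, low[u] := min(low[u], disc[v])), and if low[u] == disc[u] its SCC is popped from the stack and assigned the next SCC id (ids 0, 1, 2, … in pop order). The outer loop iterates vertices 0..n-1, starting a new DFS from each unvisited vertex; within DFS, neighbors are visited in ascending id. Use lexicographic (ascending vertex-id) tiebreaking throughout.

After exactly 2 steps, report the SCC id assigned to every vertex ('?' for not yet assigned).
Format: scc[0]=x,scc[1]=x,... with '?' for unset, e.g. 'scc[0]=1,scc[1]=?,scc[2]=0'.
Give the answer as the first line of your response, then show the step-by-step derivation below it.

scc[0]=?,scc[1]=?,scc[2]=?,scc[3]=0,scc[4]=?,scc[5]=?

step 1: low=(low[0]=0,low[1]=?,low[2]=1,low[3]=2,low[4]=?,low[5]=?); scc=(scc[0]=?,scc[1]=?,scc[2]=?,scc[3]=0,scc[4]=?,scc[5]=?)
step 2: low=(low[0]=0,low[1]=?,low[2]=1,low[3]=2,low[4]=?,low[5]=0); scc=(scc[0]=?,scc[1]=?,scc[2]=?,scc[3]=0,scc[4]=?,scc[5]=?)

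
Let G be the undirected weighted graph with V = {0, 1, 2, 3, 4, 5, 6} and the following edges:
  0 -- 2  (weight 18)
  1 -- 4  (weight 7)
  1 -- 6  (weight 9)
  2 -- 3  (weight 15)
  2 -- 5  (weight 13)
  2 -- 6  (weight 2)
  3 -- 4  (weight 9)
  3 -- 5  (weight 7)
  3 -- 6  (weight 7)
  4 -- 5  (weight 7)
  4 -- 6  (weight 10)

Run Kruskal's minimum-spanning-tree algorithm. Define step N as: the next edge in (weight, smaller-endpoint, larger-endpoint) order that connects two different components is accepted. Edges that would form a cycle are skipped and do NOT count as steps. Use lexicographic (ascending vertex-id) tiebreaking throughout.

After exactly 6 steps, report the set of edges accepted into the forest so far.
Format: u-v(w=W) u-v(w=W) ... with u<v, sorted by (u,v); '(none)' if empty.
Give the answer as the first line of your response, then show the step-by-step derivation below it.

0-2(w=18) 1-4(w=7) 2-6(w=2) 3-5(w=7) 3-6(w=7) 4-5(w=7)

step 1: add edge 2-6 (w=2); MST = {2-6(w=2)}
step 2: add edge 1-4 (w=7); MST = {1-4(w=7) 2-6(w=2)}
step 3: add edge 3-5 (w=7); MST = {1-4(w=7) 2-6(w=2) 3-5(w=7)}
step 4: add edge 3-6 (w=7); MST = {1-4(w=7) 2-6(w=2) 3-5(w=7) 3-6(w=7)}
step 5: add edge 4-5 (w=7); MST = {1-4(w=7) 2-6(w=2) 3-5(w=7) 3-6(w=7) 4-5(w=7)}
step 6: add edge 0-2 (w=18); MST = {0-2(w=18) 1-4(w=7) 2-6(w=2) 3-5(w=7) 3-6(w=7) 4-5(w=7)}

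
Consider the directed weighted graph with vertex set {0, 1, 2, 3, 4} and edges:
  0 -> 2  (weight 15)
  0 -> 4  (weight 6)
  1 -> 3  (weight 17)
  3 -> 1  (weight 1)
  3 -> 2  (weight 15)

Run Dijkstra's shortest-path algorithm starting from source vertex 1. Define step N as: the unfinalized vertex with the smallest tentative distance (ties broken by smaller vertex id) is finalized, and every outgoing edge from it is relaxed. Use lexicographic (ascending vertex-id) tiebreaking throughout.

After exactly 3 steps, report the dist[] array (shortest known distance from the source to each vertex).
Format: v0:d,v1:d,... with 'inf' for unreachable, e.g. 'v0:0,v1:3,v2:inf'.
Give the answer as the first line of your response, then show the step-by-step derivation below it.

v0:inf,v1:0,v2:32,v3:17,v4:inf

step 1: dist = v0:inf,v1:0,v2:inf,v3:17,v4:inf
step 2: dist = v0:inf,v1:0,v2:32,v3:17,v4:inf
step 3: dist = v0:inf,v1:0,v2:32,v3:17,v4:inf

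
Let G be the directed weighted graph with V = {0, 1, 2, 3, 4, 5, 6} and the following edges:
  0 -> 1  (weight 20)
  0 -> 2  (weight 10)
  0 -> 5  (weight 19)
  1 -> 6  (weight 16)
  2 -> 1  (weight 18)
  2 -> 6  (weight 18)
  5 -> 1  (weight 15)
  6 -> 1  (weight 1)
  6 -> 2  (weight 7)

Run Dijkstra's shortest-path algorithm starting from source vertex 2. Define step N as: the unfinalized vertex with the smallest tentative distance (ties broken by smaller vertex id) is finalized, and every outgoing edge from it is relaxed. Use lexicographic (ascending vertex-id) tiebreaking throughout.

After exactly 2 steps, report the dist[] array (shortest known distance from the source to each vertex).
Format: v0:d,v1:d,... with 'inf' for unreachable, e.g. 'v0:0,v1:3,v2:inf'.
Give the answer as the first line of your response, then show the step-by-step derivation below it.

v0:inf,v1:18,v2:0,v3:inf,v4:inf,v5:inf,v6:18

step 1: dist = v0:inf,v1:18,v2:0,v3:inf,v4:inf,v5:inf,v6:18
step 2: dist = v0:inf,v1:18,v2:0,v3:inf,v4:inf,v5:inf,v6:18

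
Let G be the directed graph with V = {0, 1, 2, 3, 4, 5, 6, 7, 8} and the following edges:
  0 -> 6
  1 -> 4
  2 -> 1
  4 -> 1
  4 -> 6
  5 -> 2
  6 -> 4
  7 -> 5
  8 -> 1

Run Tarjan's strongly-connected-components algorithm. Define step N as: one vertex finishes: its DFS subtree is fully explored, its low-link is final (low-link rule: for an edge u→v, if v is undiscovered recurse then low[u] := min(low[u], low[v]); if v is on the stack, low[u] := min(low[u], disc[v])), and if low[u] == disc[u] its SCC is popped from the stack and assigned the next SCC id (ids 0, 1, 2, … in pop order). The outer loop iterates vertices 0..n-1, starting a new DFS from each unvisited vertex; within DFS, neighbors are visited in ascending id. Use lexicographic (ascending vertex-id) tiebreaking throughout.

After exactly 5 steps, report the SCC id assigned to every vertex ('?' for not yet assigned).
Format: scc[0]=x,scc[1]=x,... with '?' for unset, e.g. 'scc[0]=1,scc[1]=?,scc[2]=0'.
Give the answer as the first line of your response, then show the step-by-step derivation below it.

scc[0]=1,scc[1]=0,scc[2]=2,scc[3]=?,scc[4]=0,scc[5]=?,scc[6]=0,scc[7]=?,scc[8]=?

step 1: low=(low[0]=0,low[1]=2,low[2]=?,low[3]=?,low[4]=2,low[5]=?,low[6]=1,low[7]=?,low[8]=?); scc=(scc[0]=?,scc[1]=?,scc[2]=?,scc[3]=?,scc[4]=?,scc[5]=?,scc[6]=?,scc[7]=?,scc[8]=?)
step 2: low=(low[0]=0,low[1]=2,low[2]=?,low[3]=?,low[4]=1,low[5]=?,low[6]=1,low[7]=?,low[8]=?); scc=(scc[0]=?,scc[1]=?,scc[2]=?,scc[3]=?,scc[4]=?,scc[5]=?,scc[6]=?,scc[7]=?,scc[8]=?)
step 3: low=(low[0]=0,low[1]=2,low[2]=?,low[3]=?,low[4]=1,low[5]=?,low[6]=1,low[7]=?,low[8]=?); scc=(scc[0]=?,scc[1]=0,scc[2]=?,scc[3]=?,scc[4]=0,scc[5]=?,scc[6]=0,scc[7]=?,scc[8]=?)
step 4: low=(low[0]=0,low[1]=2,low[2]=?,low[3]=?,low[4]=1,low[5]=?,low[6]=1,low[7]=?,low[8]=?); scc=(scc[0]=1,scc[1]=0,scc[2]=?,scc[3]=?,scc[4]=0,scc[5]=?,scc[6]=0,scc[7]=?,scc[8]=?)
step 5: low=(low[0]=0,low[1]=2,low[2]=4,low[3]=?,low[4]=1,low[5]=?,low[6]=1,low[7]=?,low[8]=?); scc=(scc[0]=1,scc[1]=0,scc[2]=2,scc[3]=?,scc[4]=0,scc[5]=?,scc[6]=0,scc[7]=?,scc[8]=?)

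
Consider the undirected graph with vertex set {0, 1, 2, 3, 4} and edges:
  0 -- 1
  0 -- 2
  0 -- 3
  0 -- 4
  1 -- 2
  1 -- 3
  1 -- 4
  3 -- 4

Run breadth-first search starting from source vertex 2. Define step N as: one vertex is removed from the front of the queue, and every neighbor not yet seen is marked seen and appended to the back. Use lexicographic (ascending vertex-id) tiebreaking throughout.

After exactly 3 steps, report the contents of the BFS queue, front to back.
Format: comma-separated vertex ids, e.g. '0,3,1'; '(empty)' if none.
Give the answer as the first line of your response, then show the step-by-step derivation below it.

3,4

step 1: dequeue 2; queue=[0,1]; order=2
step 2: dequeue 0; queue=[1,3,4]; order=2,0
step 3: dequeue 1; queue=[3,4]; order=2,0,1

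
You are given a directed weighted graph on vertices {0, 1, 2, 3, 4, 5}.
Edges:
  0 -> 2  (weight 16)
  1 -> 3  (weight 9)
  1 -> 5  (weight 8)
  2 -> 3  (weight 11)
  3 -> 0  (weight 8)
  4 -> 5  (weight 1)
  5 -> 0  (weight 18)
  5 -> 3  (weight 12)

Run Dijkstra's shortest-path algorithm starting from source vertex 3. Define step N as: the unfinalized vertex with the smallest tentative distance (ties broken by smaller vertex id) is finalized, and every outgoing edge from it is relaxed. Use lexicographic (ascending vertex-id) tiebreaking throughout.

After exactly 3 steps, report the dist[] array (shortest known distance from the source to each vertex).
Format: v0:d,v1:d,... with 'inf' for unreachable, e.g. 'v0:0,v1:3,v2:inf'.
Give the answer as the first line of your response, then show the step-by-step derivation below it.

v0:8,v1:inf,v2:24,v3:0,v4:inf,v5:inf

step 1: dist = v0:8,v1:inf,v2:inf,v3:0,v4:inf,v5:inf
step 2: dist = v0:8,v1:inf,v2:24,v3:0,v4:inf,v5:inf
step 3: dist = v0:8,v1:inf,v2:24,v3:0,v4:inf,v5:inf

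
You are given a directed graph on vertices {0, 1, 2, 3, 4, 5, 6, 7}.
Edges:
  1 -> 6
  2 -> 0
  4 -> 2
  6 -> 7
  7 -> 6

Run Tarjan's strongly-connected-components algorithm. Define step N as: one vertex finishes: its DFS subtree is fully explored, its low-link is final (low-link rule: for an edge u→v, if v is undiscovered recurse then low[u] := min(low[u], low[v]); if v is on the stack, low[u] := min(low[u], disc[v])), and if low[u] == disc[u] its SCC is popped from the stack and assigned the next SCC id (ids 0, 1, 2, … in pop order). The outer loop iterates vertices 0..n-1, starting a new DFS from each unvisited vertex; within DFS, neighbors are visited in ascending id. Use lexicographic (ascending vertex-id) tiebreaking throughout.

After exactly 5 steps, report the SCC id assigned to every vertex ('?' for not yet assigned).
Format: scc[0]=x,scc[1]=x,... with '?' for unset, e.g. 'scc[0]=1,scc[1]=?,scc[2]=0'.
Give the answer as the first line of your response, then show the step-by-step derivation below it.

scc[0]=0,scc[1]=2,scc[2]=3,scc[3]=?,scc[4]=?,scc[5]=?,scc[6]=1,scc[7]=1

step 1: low=(low[0]=0,low[1]=?,low[2]=?,low[3]=?,low[4]=?,low[5]=?,low[6]=?,low[7]=?); scc=(scc[0]=0,scc[1]=?,scc[2]=?,scc[3]=?,scc[4]=?,scc[5]=?,scc[6]=?,scc[7]=?)
step 2: low=(low[0]=0,low[1]=1,low[2]=?,low[3]=?,low[4]=?,low[5]=?,low[6]=2,low[7]=2); scc=(scc[0]=0,scc[1]=?,scc[2]=?,scc[3]=?,scc[4]=?,scc[5]=?,scc[6]=?,scc[7]=?)
step 3: low=(low[0]=0,low[1]=1,low[2]=?,low[3]=?,low[4]=?,low[5]=?,low[6]=2,low[7]=2); scc=(scc[0]=0,scc[1]=?,scc[2]=?,scc[3]=?,scc[4]=?,scc[5]=?,scc[6]=1,scc[7]=1)
step 4: low=(low[0]=0,low[1]=1,low[2]=?,low[3]=?,low[4]=?,low[5]=?,low[6]=2,low[7]=2); scc=(scc[0]=0,scc[1]=2,scc[2]=?,scc[3]=?,scc[4]=?,scc[5]=?,scc[6]=1,scc[7]=1)
step 5: low=(low[0]=0,low[1]=1,low[2]=4,low[3]=?,low[4]=?,low[5]=?,low[6]=2,low[7]=2); scc=(scc[0]=0,scc[1]=2,scc[2]=3,scc[3]=?,scc[4]=?,scc[5]=?,scc[6]=1,scc[7]=1)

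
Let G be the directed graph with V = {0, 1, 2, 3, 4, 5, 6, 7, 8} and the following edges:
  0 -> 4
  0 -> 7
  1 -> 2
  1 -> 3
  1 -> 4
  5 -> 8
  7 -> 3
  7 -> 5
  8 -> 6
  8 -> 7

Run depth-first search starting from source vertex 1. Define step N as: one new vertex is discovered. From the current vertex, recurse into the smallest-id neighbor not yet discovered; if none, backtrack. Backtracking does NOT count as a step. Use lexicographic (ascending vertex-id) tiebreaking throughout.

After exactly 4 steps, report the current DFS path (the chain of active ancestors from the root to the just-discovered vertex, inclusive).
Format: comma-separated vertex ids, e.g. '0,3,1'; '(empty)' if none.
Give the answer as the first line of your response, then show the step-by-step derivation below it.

1,4

step 1: discover 1; path=1; order=1
step 2: discover 2; path=1>2; order=1,2
step 3: discover 3; path=1>3; order=1,2,3
step 4: discover 4; path=1>4; order=1,2,3,4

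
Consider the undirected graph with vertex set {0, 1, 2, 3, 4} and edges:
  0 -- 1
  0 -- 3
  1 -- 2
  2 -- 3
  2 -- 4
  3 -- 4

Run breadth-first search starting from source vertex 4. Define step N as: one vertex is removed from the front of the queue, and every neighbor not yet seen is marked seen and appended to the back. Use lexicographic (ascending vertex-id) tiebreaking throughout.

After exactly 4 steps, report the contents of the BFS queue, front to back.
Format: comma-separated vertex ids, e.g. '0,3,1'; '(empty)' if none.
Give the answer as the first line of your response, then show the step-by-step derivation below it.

0

step 1: dequeue 4; queue=[2,3]; order=4
step 2: dequeue 2; queue=[3,1]; order=4,2
step 3: dequeue 3; queue=[1,0]; order=4,2,3
step 4: dequeue 1; queue=[0]; order=4,2,3,1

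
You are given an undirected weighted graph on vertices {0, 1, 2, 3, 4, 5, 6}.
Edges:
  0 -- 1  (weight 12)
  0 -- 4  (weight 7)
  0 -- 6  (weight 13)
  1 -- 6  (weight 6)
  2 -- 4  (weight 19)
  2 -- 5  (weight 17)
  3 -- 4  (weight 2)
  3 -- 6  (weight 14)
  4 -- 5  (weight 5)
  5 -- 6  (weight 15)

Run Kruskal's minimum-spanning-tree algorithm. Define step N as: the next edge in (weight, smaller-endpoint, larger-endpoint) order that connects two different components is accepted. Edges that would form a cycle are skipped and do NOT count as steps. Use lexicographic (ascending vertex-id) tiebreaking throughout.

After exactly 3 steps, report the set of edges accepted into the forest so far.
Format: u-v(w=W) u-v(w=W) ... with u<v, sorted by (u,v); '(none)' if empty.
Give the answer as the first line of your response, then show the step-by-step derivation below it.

1-6(w=6) 3-4(w=2) 4-5(w=5)

step 1: add edge 3-4 (w=2); MST = {3-4(w=2)}
step 2: add edge 4-5 (w=5); MST = {3-4(w=2) 4-5(w=5)}
step 3: add edge 1-6 (w=6); MST = {1-6(w=6) 3-4(w=2) 4-5(w=5)}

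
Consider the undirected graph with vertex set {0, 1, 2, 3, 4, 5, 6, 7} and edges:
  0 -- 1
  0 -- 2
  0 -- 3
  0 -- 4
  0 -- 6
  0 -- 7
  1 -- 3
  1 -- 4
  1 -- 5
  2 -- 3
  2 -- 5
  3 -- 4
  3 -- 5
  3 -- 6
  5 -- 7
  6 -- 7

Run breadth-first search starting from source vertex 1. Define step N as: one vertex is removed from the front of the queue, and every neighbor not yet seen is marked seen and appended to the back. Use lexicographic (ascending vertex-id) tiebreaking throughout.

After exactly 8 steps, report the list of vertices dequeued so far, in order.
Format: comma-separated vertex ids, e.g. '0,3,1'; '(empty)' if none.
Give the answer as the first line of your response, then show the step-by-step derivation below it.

1,0,3,4,5,2,6,7

step 1: dequeue 1; queue=[0,3,4,5]; order=1
step 2: dequeue 0; queue=[3,4,5,2,6,7]; order=1,0
step 3: dequeue 3; queue=[4,5,2,6,7]; order=1,0,3
step 4: dequeue 4; queue=[5,2,6,7]; order=1,0,3,4
step 5: dequeue 5; queue=[2,6,7]; order=1,0,3,4,5
step 6: dequeue 2; queue=[6,7]; order=1,0,3,4,5,2
step 7: dequeue 6; queue=[7]; order=1,0,3,4,5,2,6
step 8: dequeue 7; queue=[(empty)]; order=1,0,3,4,5,2,6,7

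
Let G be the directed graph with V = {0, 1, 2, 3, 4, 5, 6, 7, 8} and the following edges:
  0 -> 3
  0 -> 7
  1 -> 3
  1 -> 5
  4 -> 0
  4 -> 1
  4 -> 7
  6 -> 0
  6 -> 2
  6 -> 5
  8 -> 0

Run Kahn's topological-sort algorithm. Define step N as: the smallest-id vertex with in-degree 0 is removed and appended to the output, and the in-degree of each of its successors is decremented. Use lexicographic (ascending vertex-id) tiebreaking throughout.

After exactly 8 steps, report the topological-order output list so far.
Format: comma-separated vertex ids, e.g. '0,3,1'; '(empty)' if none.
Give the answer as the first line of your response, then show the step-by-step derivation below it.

4,1,6,2,5,8,0,3

step 1: output 4; order=[4]; indeg=(2,0,1,2,0,2,0,1,0)
step 2: output 1; order=[4,1]; indeg=(2,0,1,1,0,1,0,1,0)
step 3: output 6; order=[4,1,6]; indeg=(1,0,0,1,0,0,0,1,0)
step 4: output 2; order=[4,1,6,2]; indeg=(1,0,0,1,0,0,0,1,0)
step 5: output 5; order=[4,1,6,2,5]; indeg=(1,0,0,1,0,0,0,1,0)
step 6: output 8; order=[4,1,6,2,5,8]; indeg=(0,0,0,1,0,0,0,1,0)
step 7: output 0; order=[4,1,6,2,5,8,0]; indeg=(0,0,0,0,0,0,0,0,0)
step 8: output 3; order=[4,1,6,2,5,8,0,3]; indeg=(0,0,0,0,0,0,0,0,0)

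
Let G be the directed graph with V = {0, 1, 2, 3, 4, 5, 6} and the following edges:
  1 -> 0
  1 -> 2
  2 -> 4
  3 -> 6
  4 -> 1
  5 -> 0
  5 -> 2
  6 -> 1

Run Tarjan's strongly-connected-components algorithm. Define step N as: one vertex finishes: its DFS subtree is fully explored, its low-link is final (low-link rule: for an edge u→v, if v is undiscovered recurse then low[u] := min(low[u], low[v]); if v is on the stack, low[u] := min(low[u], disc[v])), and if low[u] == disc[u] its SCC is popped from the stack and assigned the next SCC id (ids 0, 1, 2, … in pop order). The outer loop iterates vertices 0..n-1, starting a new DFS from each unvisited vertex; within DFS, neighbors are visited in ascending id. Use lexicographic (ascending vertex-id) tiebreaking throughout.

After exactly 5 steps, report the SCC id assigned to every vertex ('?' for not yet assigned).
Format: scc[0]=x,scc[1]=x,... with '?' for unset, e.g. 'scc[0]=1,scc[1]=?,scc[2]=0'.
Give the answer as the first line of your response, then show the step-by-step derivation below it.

scc[0]=0,scc[1]=1,scc[2]=1,scc[3]=?,scc[4]=1,scc[5]=?,scc[6]=2

step 1: low=(low[0]=0,low[1]=?,low[2]=?,low[3]=?,low[4]=?,low[5]=?,low[6]=?); scc=(scc[0]=0,scc[1]=?,scc[2]=?,scc[3]=?,scc[4]=?,scc[5]=?,scc[6]=?)
step 2: low=(low[0]=0,low[1]=1,low[2]=2,low[3]=?,low[4]=1,low[5]=?,low[6]=?); scc=(scc[0]=0,scc[1]=?,scc[2]=?,scc[3]=?,scc[4]=?,scc[5]=?,scc[6]=?)
step 3: low=(low[0]=0,low[1]=1,low[2]=1,low[3]=?,low[4]=1,low[5]=?,low[6]=?); scc=(scc[0]=0,scc[1]=?,scc[2]=?,scc[3]=?,scc[4]=?,scc[5]=?,scc[6]=?)
step 4: low=(low[0]=0,low[1]=1,low[2]=1,low[3]=?,low[4]=1,low[5]=?,low[6]=?); scc=(scc[0]=0,scc[1]=1,scc[2]=1,scc[3]=?,scc[4]=1,scc[5]=?,scc[6]=?)
step 5: low=(low[0]=0,low[1]=1,low[2]=1,low[3]=4,low[4]=1,low[5]=?,low[6]=5); scc=(scc[0]=0,scc[1]=1,scc[2]=1,scc[3]=?,scc[4]=1,scc[5]=?,scc[6]=2)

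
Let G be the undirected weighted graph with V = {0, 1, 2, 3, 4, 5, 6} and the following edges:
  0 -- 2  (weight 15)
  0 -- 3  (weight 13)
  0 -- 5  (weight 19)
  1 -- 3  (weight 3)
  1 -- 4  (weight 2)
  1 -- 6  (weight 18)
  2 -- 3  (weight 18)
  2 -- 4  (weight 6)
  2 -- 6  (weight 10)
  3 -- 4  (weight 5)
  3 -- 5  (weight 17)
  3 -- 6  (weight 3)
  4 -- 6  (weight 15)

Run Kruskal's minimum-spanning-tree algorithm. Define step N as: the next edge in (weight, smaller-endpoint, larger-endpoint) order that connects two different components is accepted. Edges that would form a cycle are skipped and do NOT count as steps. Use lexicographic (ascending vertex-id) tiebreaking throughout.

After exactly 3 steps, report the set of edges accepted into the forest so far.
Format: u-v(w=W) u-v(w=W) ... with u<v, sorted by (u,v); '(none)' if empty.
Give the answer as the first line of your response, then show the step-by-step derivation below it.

1-3(w=3) 1-4(w=2) 3-6(w=3)

step 1: add edge 1-4 (w=2); MST = {1-4(w=2)}
step 2: add edge 1-3 (w=3); MST = {1-3(w=3) 1-4(w=2)}
step 3: add edge 3-6 (w=3); MST = {1-3(w=3) 1-4(w=2) 3-6(w=3)}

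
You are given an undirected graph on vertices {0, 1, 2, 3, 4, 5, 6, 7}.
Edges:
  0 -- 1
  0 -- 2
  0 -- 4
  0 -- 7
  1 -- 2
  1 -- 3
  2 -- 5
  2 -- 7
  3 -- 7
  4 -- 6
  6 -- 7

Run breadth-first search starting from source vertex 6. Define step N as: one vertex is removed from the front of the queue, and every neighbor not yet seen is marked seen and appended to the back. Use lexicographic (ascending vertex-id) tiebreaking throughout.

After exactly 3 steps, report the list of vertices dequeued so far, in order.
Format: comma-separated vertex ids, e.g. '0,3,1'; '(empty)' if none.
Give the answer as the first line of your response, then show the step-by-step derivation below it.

6,4,7

step 1: dequeue 6; queue=[4,7]; order=6
step 2: dequeue 4; queue=[7,0]; order=6,4
step 3: dequeue 7; queue=[0,2,3]; order=6,4,7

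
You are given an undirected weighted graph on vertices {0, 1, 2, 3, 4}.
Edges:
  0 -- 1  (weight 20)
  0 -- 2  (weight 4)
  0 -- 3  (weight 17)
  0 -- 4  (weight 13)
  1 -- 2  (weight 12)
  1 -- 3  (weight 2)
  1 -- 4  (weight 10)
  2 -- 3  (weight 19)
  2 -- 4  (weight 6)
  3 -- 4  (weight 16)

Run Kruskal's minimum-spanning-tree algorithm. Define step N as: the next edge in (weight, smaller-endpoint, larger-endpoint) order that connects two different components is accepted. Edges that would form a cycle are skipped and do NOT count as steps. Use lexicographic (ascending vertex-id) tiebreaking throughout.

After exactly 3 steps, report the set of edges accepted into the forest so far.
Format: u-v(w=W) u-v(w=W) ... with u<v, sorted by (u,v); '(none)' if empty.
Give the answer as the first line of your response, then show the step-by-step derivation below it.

0-2(w=4) 1-3(w=2) 2-4(w=6)

step 1: add edge 1-3 (w=2); MST = {1-3(w=2)}
step 2: add edge 0-2 (w=4); MST = {0-2(w=4) 1-3(w=2)}
step 3: add edge 2-4 (w=6); MST = {0-2(w=4) 1-3(w=2) 2-4(w=6)}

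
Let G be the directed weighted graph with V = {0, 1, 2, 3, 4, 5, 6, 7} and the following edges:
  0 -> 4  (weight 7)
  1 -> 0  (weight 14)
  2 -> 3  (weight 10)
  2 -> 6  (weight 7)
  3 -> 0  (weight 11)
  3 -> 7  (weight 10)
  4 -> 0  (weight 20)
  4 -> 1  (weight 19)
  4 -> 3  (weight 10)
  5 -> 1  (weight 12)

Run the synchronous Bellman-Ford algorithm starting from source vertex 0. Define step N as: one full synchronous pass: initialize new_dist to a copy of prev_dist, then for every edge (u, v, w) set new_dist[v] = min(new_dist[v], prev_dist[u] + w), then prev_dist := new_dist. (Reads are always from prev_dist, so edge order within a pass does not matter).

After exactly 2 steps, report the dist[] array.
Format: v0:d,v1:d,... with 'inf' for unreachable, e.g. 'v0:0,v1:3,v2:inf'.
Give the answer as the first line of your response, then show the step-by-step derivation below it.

v0:0,v1:26,v2:inf,v3:17,v4:7,v5:inf,v6:inf,v7:inf

step 1: dist = v0:0,v1:inf,v2:inf,v3:inf,v4:7,v5:inf,v6:inf,v7:inf
step 2: dist = v0:0,v1:26,v2:inf,v3:17,v4:7,v5:inf,v6:inf,v7:inf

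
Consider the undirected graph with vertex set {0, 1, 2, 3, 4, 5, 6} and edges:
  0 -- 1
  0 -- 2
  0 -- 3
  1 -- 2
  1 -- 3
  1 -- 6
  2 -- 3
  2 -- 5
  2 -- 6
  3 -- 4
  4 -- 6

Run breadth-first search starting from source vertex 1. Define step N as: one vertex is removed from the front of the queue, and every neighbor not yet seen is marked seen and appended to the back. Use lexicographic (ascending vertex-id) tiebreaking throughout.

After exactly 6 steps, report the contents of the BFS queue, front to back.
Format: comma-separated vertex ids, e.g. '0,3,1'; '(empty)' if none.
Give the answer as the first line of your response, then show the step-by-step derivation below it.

4

step 1: dequeue 1; queue=[0,2,3,6]; order=1
step 2: dequeue 0; queue=[2,3,6]; order=1,0
step 3: dequeue 2; queue=[3,6,5]; order=1,0,2
step 4: dequeue 3; queue=[6,5,4]; order=1,0,2,3
step 5: dequeue 6; queue=[5,4]; order=1,0,2,3,6
step 6: dequeue 5; queue=[4]; order=1,0,2,3,6,5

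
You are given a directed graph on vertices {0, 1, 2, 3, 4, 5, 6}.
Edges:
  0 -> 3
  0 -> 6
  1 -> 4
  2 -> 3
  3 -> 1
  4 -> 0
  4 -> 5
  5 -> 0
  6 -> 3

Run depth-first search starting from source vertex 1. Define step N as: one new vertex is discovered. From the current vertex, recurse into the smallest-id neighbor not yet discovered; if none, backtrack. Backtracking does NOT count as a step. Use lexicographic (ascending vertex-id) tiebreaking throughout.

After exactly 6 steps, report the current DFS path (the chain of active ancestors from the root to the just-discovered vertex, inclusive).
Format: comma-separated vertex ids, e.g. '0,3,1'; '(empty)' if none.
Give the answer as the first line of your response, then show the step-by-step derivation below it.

1,4,5

step 1: discover 1; path=1; order=1
step 2: discover 4; path=1>4; order=1,4
step 3: discover 0; path=1>4>0; order=1,4,0
step 4: discover 3; path=1>4>0>3; order=1,4,0,3
step 5: discover 6; path=1>4>0>6; order=1,4,0,3,6
step 6: discover 5; path=1>4>5; order=1,4,0,3,6,5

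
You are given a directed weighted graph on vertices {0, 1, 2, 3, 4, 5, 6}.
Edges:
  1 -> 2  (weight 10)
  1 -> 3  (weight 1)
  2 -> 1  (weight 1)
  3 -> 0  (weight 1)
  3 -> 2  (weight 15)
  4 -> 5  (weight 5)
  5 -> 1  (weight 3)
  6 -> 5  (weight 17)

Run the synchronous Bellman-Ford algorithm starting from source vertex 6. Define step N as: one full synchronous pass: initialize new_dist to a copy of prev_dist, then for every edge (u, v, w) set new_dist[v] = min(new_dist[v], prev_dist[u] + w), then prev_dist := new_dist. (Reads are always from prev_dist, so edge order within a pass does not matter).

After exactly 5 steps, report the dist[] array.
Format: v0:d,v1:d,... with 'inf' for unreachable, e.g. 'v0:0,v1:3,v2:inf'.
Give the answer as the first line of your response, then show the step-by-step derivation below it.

v0:22,v1:20,v2:30,v3:21,v4:inf,v5:17,v6:0

step 1: dist = v0:inf,v1:inf,v2:inf,v3:inf,v4:inf,v5:17,v6:0
step 2: dist = v0:inf,v1:20,v2:inf,v3:inf,v4:inf,v5:17,v6:0
step 3: dist = v0:inf,v1:20,v2:30,v3:21,v4:inf,v5:17,v6:0
step 4: dist = v0:22,v1:20,v2:30,v3:21,v4:inf,v5:17,v6:0
step 5: dist = v0:22,v1:20,v2:30,v3:21,v4:inf,v5:17,v6:0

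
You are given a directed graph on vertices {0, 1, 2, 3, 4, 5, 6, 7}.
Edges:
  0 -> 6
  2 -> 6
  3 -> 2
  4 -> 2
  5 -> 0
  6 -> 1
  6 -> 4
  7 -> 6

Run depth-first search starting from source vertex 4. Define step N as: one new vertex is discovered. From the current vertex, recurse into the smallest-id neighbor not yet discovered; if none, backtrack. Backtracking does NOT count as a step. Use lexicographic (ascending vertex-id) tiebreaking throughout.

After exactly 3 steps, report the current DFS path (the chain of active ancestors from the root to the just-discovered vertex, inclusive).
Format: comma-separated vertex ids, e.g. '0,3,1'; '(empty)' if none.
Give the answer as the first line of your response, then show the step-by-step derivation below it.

4,2,6

step 1: discover 4; path=4; order=4
step 2: discover 2; path=4>2; order=4,2
step 3: discover 6; path=4>2>6; order=4,2,6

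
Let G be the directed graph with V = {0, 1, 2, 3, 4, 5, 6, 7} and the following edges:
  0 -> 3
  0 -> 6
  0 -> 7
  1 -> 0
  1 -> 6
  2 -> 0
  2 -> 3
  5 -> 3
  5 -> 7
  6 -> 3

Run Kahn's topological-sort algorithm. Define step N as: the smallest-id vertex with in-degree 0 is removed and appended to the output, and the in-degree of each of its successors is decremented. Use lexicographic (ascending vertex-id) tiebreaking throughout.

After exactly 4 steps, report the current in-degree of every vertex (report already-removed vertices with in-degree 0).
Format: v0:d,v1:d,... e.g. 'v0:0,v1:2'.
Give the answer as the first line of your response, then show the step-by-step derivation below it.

v0:0,v1:0,v2:0,v3:2,v4:0,v5:0,v6:0,v7:1

step 1: output 1; order=[1]; indeg=(1,0,0,4,0,0,1,2)
step 2: output 2; order=[1,2]; indeg=(0,0,0,3,0,0,1,2)
step 3: output 0; order=[1,2,0]; indeg=(0,0,0,2,0,0,0,1)
step 4: output 4; order=[1,2,0,4]; indeg=(0,0,0,2,0,0,0,1)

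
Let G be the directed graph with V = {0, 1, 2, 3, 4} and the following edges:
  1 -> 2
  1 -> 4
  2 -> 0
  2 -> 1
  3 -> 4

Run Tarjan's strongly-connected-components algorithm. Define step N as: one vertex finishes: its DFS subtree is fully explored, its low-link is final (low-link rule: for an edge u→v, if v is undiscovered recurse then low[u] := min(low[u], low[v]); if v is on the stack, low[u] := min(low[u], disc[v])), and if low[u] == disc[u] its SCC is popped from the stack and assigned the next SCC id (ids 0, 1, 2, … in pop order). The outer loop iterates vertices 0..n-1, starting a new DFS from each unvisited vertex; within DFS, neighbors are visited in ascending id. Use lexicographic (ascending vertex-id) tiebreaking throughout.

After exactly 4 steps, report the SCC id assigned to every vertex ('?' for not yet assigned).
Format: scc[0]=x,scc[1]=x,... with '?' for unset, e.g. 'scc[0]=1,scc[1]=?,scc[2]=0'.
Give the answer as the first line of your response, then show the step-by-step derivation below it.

scc[0]=0,scc[1]=2,scc[2]=2,scc[3]=?,scc[4]=1

step 1: low=(low[0]=0,low[1]=?,low[2]=?,low[3]=?,low[4]=?); scc=(scc[0]=0,scc[1]=?,scc[2]=?,scc[3]=?,scc[4]=?)
step 2: low=(low[0]=0,low[1]=1,low[2]=1,low[3]=?,low[4]=?); scc=(scc[0]=0,scc[1]=?,scc[2]=?,scc[3]=?,scc[4]=?)
step 3: low=(low[0]=0,low[1]=1,low[2]=1,low[3]=?,low[4]=3); scc=(scc[0]=0,scc[1]=?,scc[2]=?,scc[3]=?,scc[4]=1)
step 4: low=(low[0]=0,low[1]=1,low[2]=1,low[3]=?,low[4]=3); scc=(scc[0]=0,scc[1]=2,scc[2]=2,scc[3]=?,scc[4]=1)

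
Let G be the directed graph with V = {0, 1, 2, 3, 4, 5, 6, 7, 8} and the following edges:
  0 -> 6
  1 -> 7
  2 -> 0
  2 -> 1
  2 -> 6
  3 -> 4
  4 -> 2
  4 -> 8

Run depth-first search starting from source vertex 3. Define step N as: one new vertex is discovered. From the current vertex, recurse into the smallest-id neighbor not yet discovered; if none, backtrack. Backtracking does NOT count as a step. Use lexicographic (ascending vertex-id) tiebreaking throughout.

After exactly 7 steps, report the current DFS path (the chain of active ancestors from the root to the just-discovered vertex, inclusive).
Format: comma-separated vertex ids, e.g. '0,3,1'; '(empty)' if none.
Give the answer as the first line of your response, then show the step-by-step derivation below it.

3,4,2,1,7

step 1: discover 3; path=3; order=3
step 2: discover 4; path=3>4; order=3,4
step 3: discover 2; path=3>4>2; order=3,4,2
step 4: discover 0; path=3>4>2>0; order=3,4,2,0
step 5: discover 6; path=3>4>2>0>6; order=3,4,2,0,6
step 6: discover 1; path=3>4>2>1; order=3,4,2,0,6,1
step 7: discover 7; path=3>4>2>1>7; order=3,4,2,0,6,1,7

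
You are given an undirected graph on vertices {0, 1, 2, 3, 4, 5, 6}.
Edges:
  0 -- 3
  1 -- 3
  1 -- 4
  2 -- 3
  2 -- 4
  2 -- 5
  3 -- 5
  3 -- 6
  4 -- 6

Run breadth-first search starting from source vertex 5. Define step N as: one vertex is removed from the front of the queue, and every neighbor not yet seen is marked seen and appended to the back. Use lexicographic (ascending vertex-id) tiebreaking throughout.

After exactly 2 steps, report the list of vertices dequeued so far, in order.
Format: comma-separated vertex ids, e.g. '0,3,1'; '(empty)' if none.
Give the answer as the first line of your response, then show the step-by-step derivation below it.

5,2

step 1: dequeue 5; queue=[2,3]; order=5
step 2: dequeue 2; queue=[3,4]; order=5,2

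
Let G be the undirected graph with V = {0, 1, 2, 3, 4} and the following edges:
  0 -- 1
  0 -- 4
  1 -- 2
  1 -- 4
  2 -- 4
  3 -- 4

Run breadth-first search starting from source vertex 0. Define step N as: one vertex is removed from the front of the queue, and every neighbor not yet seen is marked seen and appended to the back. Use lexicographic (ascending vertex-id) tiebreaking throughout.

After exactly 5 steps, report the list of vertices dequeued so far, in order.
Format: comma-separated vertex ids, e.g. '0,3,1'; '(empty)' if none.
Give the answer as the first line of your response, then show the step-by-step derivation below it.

0,1,4,2,3

step 1: dequeue 0; queue=[1,4]; order=0
step 2: dequeue 1; queue=[4,2]; order=0,1
step 3: dequeue 4; queue=[2,3]; order=0,1,4
step 4: dequeue 2; queue=[3]; order=0,1,4,2
step 5: dequeue 3; queue=[(empty)]; order=0,1,4,2,3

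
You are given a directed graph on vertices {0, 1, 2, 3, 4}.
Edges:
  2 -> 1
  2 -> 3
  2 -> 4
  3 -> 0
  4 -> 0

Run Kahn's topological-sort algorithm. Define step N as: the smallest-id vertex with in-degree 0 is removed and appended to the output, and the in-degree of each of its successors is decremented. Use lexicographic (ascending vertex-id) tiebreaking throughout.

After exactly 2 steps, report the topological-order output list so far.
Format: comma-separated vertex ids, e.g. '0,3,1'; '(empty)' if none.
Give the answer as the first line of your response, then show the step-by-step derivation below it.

2,1

step 1: output 2; order=[2]; indeg=(2,0,0,0,0)
step 2: output 1; order=[2,1]; indeg=(2,0,0,0,0)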